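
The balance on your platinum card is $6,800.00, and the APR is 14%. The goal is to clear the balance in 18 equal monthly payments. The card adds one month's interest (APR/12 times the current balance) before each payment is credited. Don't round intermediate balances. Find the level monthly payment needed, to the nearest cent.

$421.02

Monthly rate r = 14%/12 = 1.16667% = 0.0116667.
Level-payment amortization: P = B₀·r / (1 − (1+r)^(−n)) = 6800.00·0.0116667 / (1 − 1.01167^(−18)).
Denominator 1 − (1+r)^(−18) = 0.188429845.
P = 79.3333 / 0.188429845 ≈ 421.02.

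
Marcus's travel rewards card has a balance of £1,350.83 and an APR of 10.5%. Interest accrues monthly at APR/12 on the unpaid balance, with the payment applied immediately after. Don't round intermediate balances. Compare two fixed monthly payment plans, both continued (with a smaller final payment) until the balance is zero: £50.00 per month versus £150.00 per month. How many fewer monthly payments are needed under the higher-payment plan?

Monthly rate r = 10.5%/12 = 0.875% = 0.00875.
At £50.00/mo: n = ⌈−ln(1 − rB₀/P)/ln(1+r)⌉ = 31 payments (last £47.91); total interest = total paid − £1,350.83 = £197.08.
At £150.00/mo: 10 payments (last £63.33); total interest £62.50.
Payments saved = 31 − 10 = 21.

21 fewer payments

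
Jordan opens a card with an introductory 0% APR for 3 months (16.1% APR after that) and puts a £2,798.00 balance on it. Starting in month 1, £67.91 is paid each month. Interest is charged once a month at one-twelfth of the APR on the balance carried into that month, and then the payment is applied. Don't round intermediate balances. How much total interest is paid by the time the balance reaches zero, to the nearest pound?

£1,067

Promo months 1–3 at r₀ = 0%/12 = 0; months 4+ at r₁ = 16.1%/12 = 0.0134167.
After month 3 (no interest yet): B = £2,798.00 − 3·£67.91 = £2,594.27.
Then at r₁ with £67.91/mo: n₂ = −ln(1 − r₁·B/P)/ln(1+r₁) ≈ 53.91 → 54 more payments.
Total paid = 56·£67.91 + £62.14 = £3,865.10; interest = £3,865.10 − £2,798.00 = £1,067.10.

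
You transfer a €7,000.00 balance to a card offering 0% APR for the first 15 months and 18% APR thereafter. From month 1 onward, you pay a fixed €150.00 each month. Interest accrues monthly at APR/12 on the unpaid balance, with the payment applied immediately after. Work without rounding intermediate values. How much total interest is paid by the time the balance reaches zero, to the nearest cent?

€1,742.00

Promo months 1–15 at r₀ = 0%/12 = 0; months 16+ at r₁ = 18%/12 = 0.015.
After month 15 (no interest yet): B = €7,000.00 − 15·€150.00 = €4,750.00.
Then at r₁ with €150.00/mo: n₂ = −ln(1 − r₁·B/P)/ln(1+r₁) ≈ 43.28 → 44 more payments.
Total paid = 58·€150.00 + €42.00 = €8,742.00; interest = €8,742.00 − €7,000.00 = €1,742.00.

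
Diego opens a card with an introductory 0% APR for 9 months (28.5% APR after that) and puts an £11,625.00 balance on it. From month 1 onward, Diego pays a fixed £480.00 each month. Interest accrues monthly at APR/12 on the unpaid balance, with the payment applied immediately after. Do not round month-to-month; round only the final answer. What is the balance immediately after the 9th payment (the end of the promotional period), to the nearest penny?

Promo months 1–9 at r₀ = 0%/12 = 0; months 10+ at r₁ = 28.5%/12 = 0.02375.
After month 9 (no interest yet): B = £11,625.00 − 9·£480.00 = £7,305.00.

£7,305.00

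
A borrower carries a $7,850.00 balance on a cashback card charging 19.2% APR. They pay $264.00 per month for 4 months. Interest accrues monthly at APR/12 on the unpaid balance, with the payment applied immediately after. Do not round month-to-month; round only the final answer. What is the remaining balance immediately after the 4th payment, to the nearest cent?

Monthly rate r = 19.2%/12 = 1.6% = 0.016.
Each month: B ← B·(1+r) − $264.00.
Month 1: interest $125.60; balance after payment $7,711.60.
Month 2: interest $123.39; balance after payment $7,570.99.
Month 3: interest $121.14; balance after payment $7,428.12.
Month 4: interest $118.85; balance after payment $7,282.97.

$7,282.97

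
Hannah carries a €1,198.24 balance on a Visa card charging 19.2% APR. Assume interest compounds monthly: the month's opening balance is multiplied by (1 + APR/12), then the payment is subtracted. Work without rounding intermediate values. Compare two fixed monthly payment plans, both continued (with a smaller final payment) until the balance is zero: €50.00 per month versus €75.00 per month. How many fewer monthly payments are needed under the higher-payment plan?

12 fewer payments

Monthly rate r = 19.2%/12 = 1.6% = 0.016.
At €50.00/mo: n = ⌈−ln(1 − rB₀/P)/ln(1+r)⌉ = 31 payments (last €23.39); total interest = total paid − €1,198.24 = €325.15.
At €75.00/mo: 19 payments (last €44.98); total interest €196.74.
Payments saved = 31 − 19 = 12.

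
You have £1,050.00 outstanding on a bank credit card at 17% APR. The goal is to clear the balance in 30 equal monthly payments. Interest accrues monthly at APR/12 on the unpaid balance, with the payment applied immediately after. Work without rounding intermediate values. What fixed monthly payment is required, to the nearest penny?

Monthly rate r = 17%/12 = 1.41667% = 0.0141667.
Level-payment amortization: P = B₀·r / (1 − (1+r)^(−n)) = 1050.00·0.0141667 / (1 − 1.01417^(−30)).
Denominator 1 − (1+r)^(−30) = 0.344277578.
P = 14.875 / 0.344277578 ≈ 43.21.

£43.21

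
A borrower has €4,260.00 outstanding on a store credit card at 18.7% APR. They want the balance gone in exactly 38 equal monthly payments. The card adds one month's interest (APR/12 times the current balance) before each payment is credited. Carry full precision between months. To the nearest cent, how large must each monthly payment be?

€149.40

Monthly rate r = 18.7%/12 = 1.55833% = 0.0155833.
Level-payment amortization: P = B₀·r / (1 − (1+r)^(−n)) = 4260.00·0.0155833 / (1 − 1.01558^(−38)).
Denominator 1 − (1+r)^(−38) = 0.444340778.
P = 66.385 / 0.444340778 ≈ 149.40.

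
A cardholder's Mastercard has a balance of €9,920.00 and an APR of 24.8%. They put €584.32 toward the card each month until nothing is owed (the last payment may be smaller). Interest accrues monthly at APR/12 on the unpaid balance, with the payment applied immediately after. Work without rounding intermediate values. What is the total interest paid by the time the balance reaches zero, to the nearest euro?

€2,424

Monthly rate r = 24.8%/12 = 2.06667% = 0.0206667.
Payoff takes n = ⌈−ln(1 − rB₀/P)/ln(1+r)⌉ = ⌈21.124⌉ = 22 payments; the last is €72.85.
Total paid = 21·€584.32 + €72.85 = €12,343.57.
Total interest = total paid − principal = €12,343.57 − €9,920.00 = €2,423.57.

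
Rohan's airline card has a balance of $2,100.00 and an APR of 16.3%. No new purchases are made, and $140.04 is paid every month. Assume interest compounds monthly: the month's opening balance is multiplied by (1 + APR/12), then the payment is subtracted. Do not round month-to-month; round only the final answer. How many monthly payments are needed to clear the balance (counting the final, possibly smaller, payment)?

17 months

Monthly rate r = 16.3%/12 = 1.35833% = 0.0135833.
Recurrence: B ← B·(1+r) − $140.04.
Month 1: interest $28.53; balance after payment $1,988.49.
Month 2: interest $27.01; balance after payment $1,875.46.
Closed form: n = −ln(1 − rB₀/P)/ln(1+r) = −ln(0.79631)/ln(1.01358) ≈ 16.882, so the balance reaches zero during payment 17.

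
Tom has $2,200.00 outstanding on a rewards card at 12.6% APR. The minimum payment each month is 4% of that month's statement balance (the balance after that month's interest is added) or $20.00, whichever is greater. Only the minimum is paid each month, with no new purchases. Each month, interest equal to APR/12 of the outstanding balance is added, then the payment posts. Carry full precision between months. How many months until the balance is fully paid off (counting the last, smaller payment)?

78 months

Monthly rate r = 12.6%/12 = 1.05% = 0.0105.
While 4% of the post-interest balance exceeds $20.00, each month B ← (B·(1+r))·(1 − 0.04), i.e. B shrinks by the factor (1+r)·0.96 = 0.97008.
This holds for months 1–50. Entering month 51 the balance is $481.73; 4% of the post-interest balance is now below $20.00, so the flat $20.00 minimum applies from here.
From month 51 a fixed $20.00 at rate r clears $481.73 in 28 more payments. Total: 50 + 28 = 78 months.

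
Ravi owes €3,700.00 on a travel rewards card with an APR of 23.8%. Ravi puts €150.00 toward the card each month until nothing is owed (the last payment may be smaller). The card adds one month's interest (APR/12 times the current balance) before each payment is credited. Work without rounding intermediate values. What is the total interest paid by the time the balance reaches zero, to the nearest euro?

€1,431

Monthly rate r = 23.8%/12 = 1.98333% = 0.0198333.
Payoff takes n = ⌈−ln(1 − rB₀/P)/ln(1+r)⌉ = ⌈34.208⌉ = 35 payments; the last is €31.46.
Total paid = 34·€150.00 + €31.46 = €5,131.46.
Total interest = total paid − principal = €5,131.46 − €3,700.00 = €1,431.46.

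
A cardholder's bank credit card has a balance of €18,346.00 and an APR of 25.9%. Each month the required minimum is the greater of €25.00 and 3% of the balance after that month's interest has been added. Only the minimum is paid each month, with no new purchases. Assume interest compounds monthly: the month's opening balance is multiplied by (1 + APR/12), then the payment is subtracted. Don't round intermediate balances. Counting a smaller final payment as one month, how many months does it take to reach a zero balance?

399 months

Monthly rate r = 25.9%/12 = 2.15833% = 0.0215833.
While 3% of the post-interest balance exceeds €25.00, each month B ← (B·(1+r))·(1 − 0.03), i.e. B shrinks by the factor (1+r)·0.97 = 0.99094.
This holds for months 1–342. Entering month 343 the balance is €814.92; 3% of the post-interest balance is now below €25.00, so the flat €25.00 minimum applies from here.
From month 343 a fixed €25.00 at rate r clears €814.92 in 57 more payments. Total: 342 + 57 = 399 months.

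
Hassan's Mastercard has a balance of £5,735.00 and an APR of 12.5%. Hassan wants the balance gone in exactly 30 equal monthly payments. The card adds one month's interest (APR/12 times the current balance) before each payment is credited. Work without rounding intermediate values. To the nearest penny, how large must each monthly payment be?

£223.58

Monthly rate r = 12.5%/12 = 1.04167% = 0.0104167.
Level-payment amortization: P = B₀·r / (1 − (1+r)^(−n)) = 5735.00·0.0104167 / (1 − 1.01042^(−30)).
Denominator 1 − (1+r)^(−30) = 0.267200839.
P = 59.7396 / 0.267200839 ≈ 223.58.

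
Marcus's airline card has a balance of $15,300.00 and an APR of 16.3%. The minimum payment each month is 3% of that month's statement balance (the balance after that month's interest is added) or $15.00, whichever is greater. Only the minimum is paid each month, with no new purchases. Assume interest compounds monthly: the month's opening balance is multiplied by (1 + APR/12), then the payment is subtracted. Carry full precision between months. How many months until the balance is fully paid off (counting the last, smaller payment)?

Monthly rate r = 16.3%/12 = 1.35833% = 0.0135833.
While 3% of the post-interest balance exceeds $15.00, each month B ← (B·(1+r))·(1 − 0.03), i.e. B shrinks by the factor (1+r)·0.97 = 0.98318.
This holds for months 1–203. Entering month 204 the balance is $488.45; 3% of the post-interest balance is now below $15.00, so the flat $15.00 minimum applies from here.
From month 204 a fixed $15.00 at rate r clears $488.45 in 44 more payments. Total: 203 + 44 = 247 months.

247 months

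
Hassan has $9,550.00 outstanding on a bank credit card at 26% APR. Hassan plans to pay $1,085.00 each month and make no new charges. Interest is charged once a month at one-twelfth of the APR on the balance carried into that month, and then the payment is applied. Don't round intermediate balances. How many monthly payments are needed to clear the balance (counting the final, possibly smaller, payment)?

10 payments

Monthly rate r = 26%/12 = 2.16667% = 0.0216667.
Recurrence: B ← B·(1+r) − $1,085.00.
Month 1: interest $206.92; balance after payment $8,671.92.
Month 2: interest $187.89; balance after payment $7,774.81.
Closed form: n = −ln(1 − rB₀/P)/ln(1+r) = −ln(0.80929)/ln(1.02167) ≈ 9.871, so the balance reaches zero during payment 10.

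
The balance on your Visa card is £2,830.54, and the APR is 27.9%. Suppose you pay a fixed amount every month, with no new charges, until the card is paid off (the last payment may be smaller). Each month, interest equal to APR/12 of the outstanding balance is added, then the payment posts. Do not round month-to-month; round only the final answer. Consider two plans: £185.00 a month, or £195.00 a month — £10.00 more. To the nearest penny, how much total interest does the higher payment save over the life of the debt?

Monthly rate r = 27.9%/12 = 2.325% = 0.02325.
At £185.00/mo: n = ⌈−ln(1 − rB₀/P)/ln(1+r)⌉ = 20 payments (last £23.94); total interest = total paid − £2,830.54 = £708.40.
At £195.00/mo: 18 payments (last £178.27); total interest £662.73.
Interest saved = £708.40 − £662.73 = £45.67.

£45.67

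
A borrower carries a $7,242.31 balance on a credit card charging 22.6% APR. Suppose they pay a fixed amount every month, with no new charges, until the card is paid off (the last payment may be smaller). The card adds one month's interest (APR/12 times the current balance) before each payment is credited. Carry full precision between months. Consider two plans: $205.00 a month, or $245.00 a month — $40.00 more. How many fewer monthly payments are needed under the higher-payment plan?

Monthly rate r = 22.6%/12 = 1.88333% = 0.0188333.
At $205.00/mo: n = ⌈−ln(1 − rB₀/P)/ln(1+r)⌉ = 59 payments (last $137.73); total interest = total paid − $7,242.31 = $4,785.42.
At $245.00/mo: 44 payments (last $148.35); total interest $3,441.04.
Payments saved = 59 − 44 = 15.

15 fewer payments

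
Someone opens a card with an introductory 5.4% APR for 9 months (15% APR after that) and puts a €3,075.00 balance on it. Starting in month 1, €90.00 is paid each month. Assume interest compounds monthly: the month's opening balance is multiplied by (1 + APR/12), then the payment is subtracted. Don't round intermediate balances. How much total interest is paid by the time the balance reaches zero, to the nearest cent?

Promo months 1–9 at r₀ = 5.4%/12 = 0.0045; months 10+ at r₁ = 15%/12 = 0.0125.
After month 9: iterate B ← B·(1+r₀) − €90.00 for 9 months → €2,377.07.
Then at r₁ with €90.00/mo: n₂ = −ln(1 − r₁·B/P)/ln(1+r₁) ≈ 32.26 → 33 more payments.
Total paid = 41·€90.00 + €23.13 = €3,713.13; interest = €3,713.13 − €3,075.00 = €638.13.

€638.13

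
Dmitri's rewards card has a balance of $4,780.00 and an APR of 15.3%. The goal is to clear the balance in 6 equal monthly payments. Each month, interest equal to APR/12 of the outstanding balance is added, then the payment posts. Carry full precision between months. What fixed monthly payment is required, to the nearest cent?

Monthly rate r = 15.3%/12 = 1.275% = 0.01275.
Level-payment amortization: P = B₀·r / (1 − (1+r)^(−n)) = 4780.00·0.01275 / (1 − 1.01275^(−6)).
Denominator 1 − (1+r)^(−6) = 0.0731990103.
P = 60.945 / 0.0731990103 ≈ 832.59.

$832.59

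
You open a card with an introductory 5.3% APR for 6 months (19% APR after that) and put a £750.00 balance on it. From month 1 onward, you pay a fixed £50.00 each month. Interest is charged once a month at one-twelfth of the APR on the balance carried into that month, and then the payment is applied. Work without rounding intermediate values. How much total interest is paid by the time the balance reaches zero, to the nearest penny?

£59.13

Promo months 1–6 at r₀ = 5.3%/12 = 0.00441667; months 7+ at r₁ = 19%/12 = 0.0158333.
After month 6: iterate B ← B·(1+r₀) − £50.00 for 6 months → £466.76.
Then at r₁ with £50.00/mo: n₂ = −ln(1 − r₁·B/P)/ln(1+r₁) ≈ 10.18 → 11 more payments.
Total paid = 16·£50.00 + £9.13 = £809.13; interest = £809.13 − £750.00 = £59.13.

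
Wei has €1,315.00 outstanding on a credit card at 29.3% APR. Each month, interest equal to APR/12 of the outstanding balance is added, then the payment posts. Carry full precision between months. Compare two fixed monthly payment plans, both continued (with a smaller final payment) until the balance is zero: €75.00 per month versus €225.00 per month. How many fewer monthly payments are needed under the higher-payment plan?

17 fewer payments

Monthly rate r = 29.3%/12 = 2.44167% = 0.0244167.
At €75.00/mo: n = ⌈−ln(1 − rB₀/P)/ln(1+r)⌉ = 24 payments (last €12.45); total interest = total paid − €1,315.00 = €422.45.
At €225.00/mo: 7 payments (last €86.73); total interest €121.73.
Payments saved = 24 − 7 = 17.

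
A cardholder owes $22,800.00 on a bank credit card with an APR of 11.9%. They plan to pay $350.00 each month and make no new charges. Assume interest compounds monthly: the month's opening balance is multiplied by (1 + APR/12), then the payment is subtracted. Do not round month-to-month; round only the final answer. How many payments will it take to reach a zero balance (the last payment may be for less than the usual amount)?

106 payments

Monthly rate r = 11.9%/12 = 0.991667% = 0.00991667.
Recurrence: B ← B·(1+r) − $350.00.
Month 1: interest $226.10; balance after payment $22,676.10.
Month 2: interest $224.87; balance after payment $22,550.97.
Closed form: n = −ln(1 − rB₀/P)/ln(1+r) = −ln(0.354)/ln(1.00992) ≈ 105.237, so the balance reaches zero during payment 106.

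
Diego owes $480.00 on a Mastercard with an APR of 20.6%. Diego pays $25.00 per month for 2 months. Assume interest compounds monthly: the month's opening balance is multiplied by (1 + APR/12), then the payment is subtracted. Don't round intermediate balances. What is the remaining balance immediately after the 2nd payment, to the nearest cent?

$446.19

Monthly rate r = 20.6%/12 = 1.71667% = 0.0171667.
Each month: B ← B·(1+r) − $25.00.
Month 1: interest $8.24; balance after payment $463.24.
Month 2: interest $7.95; balance after payment $446.19.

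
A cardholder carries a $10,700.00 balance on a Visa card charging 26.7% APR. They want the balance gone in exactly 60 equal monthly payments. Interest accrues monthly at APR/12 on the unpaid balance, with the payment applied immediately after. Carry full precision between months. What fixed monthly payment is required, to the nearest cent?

$324.81

Monthly rate r = 26.7%/12 = 2.225% = 0.02225.
Level-payment amortization: P = B₀·r / (1 − (1+r)^(−n)) = 10700.00·0.02225 / (1 − 1.02225^(−60)).
Denominator 1 − (1+r)^(−60) = 0.732962135.
P = 238.075 / 0.732962135 ≈ 324.81.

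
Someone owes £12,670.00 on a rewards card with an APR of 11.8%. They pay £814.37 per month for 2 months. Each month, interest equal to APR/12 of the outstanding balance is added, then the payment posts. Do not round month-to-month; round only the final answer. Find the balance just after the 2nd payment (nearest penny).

£11,283.65

Monthly rate r = 11.8%/12 = 0.983333% = 0.00983333.
Each month: B ← B·(1+r) − £814.37.
Month 1: interest £124.59; balance after payment £11,980.22.
Month 2: interest £117.81; balance after payment £11,283.65.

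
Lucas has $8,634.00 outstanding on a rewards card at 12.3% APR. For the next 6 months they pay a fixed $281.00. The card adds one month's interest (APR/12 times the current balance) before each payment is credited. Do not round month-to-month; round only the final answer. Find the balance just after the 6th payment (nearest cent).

$7,448.99

Monthly rate r = 12.3%/12 = 1.025% = 0.01025.
Each month: B ← B·(1+r) − $281.00.
Month 1: interest $88.50; balance after payment $8,441.50.
Month 2: interest $86.53; balance after payment $8,247.02.
Month 3: interest $84.53; balance after payment $8,050.56.
Month 4: interest $82.52; balance after payment $7,852.07.
Month 5: interest $80.48; balance after payment $7,651.56.
Month 6: interest $78.43; balance after payment $7,448.99.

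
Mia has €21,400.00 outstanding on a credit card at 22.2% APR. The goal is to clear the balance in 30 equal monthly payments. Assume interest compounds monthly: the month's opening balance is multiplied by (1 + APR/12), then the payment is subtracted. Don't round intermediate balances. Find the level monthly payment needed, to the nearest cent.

€935.91

Monthly rate r = 22.2%/12 = 1.85% = 0.0185.
Level-payment amortization: P = B₀·r / (1 − (1+r)^(−n)) = 21400.00·0.0185 / (1 − 1.0185^(−30)).
Denominator 1 − (1+r)^(−30) = 0.423009052.
P = 395.9 / 0.423009052 ≈ 935.91.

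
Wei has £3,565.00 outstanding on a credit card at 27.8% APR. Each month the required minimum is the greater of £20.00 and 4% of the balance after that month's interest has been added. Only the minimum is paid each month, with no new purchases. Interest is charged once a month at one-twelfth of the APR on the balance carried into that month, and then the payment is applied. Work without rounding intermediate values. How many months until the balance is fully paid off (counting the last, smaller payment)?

Monthly rate r = 27.8%/12 = 2.31667% = 0.0231667.
While 4% of the post-interest balance exceeds £20.00, each month B ← (B·(1+r))·(1 − 0.04), i.e. B shrinks by the factor (1+r)·0.96 = 0.98224.
This holds for months 1–111. Entering month 112 the balance is £487.77; 4% of the post-interest balance is now below £20.00, so the flat £20.00 minimum applies from here.
From month 112 a fixed £20.00 at rate r clears £487.77 in 37 more payments. Total: 111 + 37 = 148 months.

148 months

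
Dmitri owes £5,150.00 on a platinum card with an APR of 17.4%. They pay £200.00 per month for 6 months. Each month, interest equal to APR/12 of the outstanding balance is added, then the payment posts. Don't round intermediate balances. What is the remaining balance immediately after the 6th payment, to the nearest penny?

Monthly rate r = 17.4%/12 = 1.45% = 0.0145.
Each month: B ← B·(1+r) − £200.00.
Month 1: interest £74.67; balance after payment £5,024.68.
Month 2: interest £72.86; balance after payment £4,897.53.
Month 3: interest £71.01; balance after payment £4,768.55.
Month 4: interest £69.14; balance after payment £4,637.69.
Month 5: interest £67.25; balance after payment £4,504.94.
Month 6: interest £65.32; balance after payment £4,370.26.

£4,370.26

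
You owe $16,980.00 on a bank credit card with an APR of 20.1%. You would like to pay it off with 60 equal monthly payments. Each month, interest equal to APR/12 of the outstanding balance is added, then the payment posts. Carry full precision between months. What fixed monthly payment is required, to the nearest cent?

$450.81

Monthly rate r = 20.1%/12 = 1.675% = 0.01675.
Level-payment amortization: P = B₀·r / (1 − (1+r)^(−n)) = 16980.00·0.01675 / (1 − 1.01675^(−60)).
Denominator 1 − (1+r)^(−60) = 0.630895674.
P = 284.415 / 0.630895674 ≈ 450.81.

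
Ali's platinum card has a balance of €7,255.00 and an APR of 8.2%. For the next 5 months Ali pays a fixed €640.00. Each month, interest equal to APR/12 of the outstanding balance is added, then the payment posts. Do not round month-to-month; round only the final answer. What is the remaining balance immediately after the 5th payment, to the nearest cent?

Monthly rate r = 8.2%/12 = 0.683333% = 0.00683333.
Each month: B ← B·(1+r) − €640.00.
Month 1: interest €49.58; balance after payment €6,664.58.
Month 2: interest €45.54; balance after payment €6,070.12.
Month 3: interest €41.48; balance after payment €5,471.60.
Month 4: interest €37.39; balance after payment €4,868.99.
Month 5: interest €33.27; balance after payment €4,262.26.

€4,262.26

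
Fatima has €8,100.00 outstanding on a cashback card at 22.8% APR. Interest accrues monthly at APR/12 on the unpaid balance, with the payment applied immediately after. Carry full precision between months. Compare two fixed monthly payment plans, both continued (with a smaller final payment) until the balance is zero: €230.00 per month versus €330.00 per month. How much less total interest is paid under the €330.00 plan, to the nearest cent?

€2,503.88

Monthly rate r = 22.8%/12 = 1.9% = 0.019.
At €230.00/mo: n = ⌈−ln(1 − rB₀/P)/ln(1+r)⌉ = 59 payments (last €175.98); total interest = total paid − €8,100.00 = €5,415.98.
At €330.00/mo: 34 payments (last €122.10); total interest €2,912.10.
Interest saved = €5,415.98 − €2,912.10 = €2,503.88.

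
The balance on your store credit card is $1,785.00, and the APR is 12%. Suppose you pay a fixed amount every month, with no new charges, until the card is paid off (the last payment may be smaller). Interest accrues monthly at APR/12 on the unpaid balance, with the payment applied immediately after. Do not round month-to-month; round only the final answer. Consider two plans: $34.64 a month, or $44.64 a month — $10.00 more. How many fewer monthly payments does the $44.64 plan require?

Monthly rate r = 12%/12 = 1% = 0.01.
At $34.64/mo: n = ⌈−ln(1 − rB₀/P)/ln(1+r)⌉ = 73 payments (last $27.19); total interest = total paid − $1,785.00 = $736.27.
At $44.64/mo: 52 payments (last $14.11); total interest $505.75.
Payments saved = 73 − 52 = 21.

21 fewer payments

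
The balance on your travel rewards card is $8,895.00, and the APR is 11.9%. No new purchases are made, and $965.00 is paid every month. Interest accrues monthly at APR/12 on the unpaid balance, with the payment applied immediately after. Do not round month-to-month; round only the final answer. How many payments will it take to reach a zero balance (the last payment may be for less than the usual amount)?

Monthly rate r = 11.9%/12 = 0.991667% = 0.00991667.
Recurrence: B ← B·(1+r) − $965.00.
Month 1: interest $88.21; balance after payment $8,018.21.
Month 2: interest $79.51; balance after payment $7,132.72.
Closed form: n = −ln(1 − rB₀/P)/ln(1+r) = −ln(0.90859)/ln(1.00992) ≈ 9.714, so the balance reaches zero during payment 10.

10 months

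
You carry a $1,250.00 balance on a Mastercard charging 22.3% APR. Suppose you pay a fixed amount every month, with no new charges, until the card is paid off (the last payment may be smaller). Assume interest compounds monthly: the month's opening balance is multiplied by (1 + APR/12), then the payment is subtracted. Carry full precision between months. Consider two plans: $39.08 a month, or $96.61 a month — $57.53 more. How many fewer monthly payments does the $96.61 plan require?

Monthly rate r = 22.3%/12 = 1.85833% = 0.0185833.
At $39.08/mo: n = ⌈−ln(1 − rB₀/P)/ln(1+r)⌉ = 50 payments (last $0.35); total interest = total paid − $1,250.00 = $665.27.
At $96.61/mo: 15 payments (last $90.51); total interest $193.05.
Payments saved = 50 − 15 = 35.

35 fewer payments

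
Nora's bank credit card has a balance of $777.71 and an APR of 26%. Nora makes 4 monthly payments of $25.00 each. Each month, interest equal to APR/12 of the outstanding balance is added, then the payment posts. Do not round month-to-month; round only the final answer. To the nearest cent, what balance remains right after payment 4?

Monthly rate r = 26%/12 = 2.16667% = 0.0216667.
Each month: B ← B·(1+r) − $25.00.
Month 1: interest $16.85; balance after payment $769.56.
Month 2: interest $16.67; balance after payment $761.23.
Month 3: interest $16.49; balance after payment $752.73.
Month 4: interest $16.31; balance after payment $744.04.

$744.04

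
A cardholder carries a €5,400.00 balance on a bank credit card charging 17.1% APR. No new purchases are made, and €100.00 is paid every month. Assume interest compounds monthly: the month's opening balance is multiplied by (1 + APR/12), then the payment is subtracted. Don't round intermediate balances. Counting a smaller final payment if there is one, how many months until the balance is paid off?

Monthly rate r = 17.1%/12 = 1.425% = 0.01425.
Recurrence: B ← B·(1+r) − €100.00.
Month 1: interest €76.95; balance after payment €5,376.95.
Month 2: interest €76.62; balance after payment €5,353.57.
Closed form: n = −ln(1 − rB₀/P)/ln(1+r) = −ln(0.2305)/ln(1.01425) ≈ 103.715, so the balance reaches zero during payment 104.

104 payments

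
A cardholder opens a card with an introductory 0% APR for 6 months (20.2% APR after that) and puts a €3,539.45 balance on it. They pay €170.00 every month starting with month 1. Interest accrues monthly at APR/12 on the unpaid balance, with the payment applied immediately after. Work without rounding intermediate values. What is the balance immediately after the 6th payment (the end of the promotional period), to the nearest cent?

Promo months 1–6 at r₀ = 0%/12 = 0; months 7+ at r₁ = 20.2%/12 = 0.0168333.
After month 6 (no interest yet): B = €3,539.45 − 6·€170.00 = €2,519.45.

€2,519.45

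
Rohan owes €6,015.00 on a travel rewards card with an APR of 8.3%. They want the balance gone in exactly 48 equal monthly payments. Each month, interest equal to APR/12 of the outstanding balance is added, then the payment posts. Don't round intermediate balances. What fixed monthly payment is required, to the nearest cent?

€147.69

Monthly rate r = 8.3%/12 = 0.691667% = 0.00691667.
Level-payment amortization: P = B₀·r / (1 − (1+r)^(−n)) = 6015.00·0.00691667 / (1 − 1.00692^(−48)).
Denominator 1 − (1+r)^(−48) = 0.281692192.
P = 41.6038 / 0.281692192 ≈ 147.69.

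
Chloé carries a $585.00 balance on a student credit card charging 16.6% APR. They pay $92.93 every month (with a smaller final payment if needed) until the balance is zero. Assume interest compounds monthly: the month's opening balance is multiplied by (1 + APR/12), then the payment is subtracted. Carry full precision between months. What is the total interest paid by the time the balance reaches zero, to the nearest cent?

$31.43

Monthly rate r = 16.6%/12 = 1.38333% = 0.0138333.
Payoff takes n = ⌈−ln(1 − rB₀/P)/ln(1+r)⌉ = ⌈6.632⌉ = 7 payments; the last is $58.85.
Total paid = 6·$92.93 + $58.85 = $616.43.
Total interest = total paid − principal = $616.43 − $585.00 = $31.43.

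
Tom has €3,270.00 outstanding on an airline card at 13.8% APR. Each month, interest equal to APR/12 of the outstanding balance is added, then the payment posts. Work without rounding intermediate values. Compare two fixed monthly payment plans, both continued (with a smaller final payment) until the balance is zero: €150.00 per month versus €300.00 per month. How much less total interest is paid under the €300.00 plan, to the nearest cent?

€272.05

Monthly rate r = 13.8%/12 = 1.15% = 0.0115.
At €150.00/mo: n = ⌈−ln(1 − rB₀/P)/ln(1+r)⌉ = 26 payments (last €36.32); total interest = total paid − €3,270.00 = €516.32.
At €300.00/mo: 12 payments (last €214.27); total interest €244.27.
Interest saved = €516.32 − €244.27 = €272.05.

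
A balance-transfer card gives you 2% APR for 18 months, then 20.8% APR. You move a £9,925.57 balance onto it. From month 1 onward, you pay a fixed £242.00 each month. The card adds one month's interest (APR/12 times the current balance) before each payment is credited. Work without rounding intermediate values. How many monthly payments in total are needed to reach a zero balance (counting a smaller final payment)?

Promo months 1–18 at r₀ = 2%/12 = 0.00166667; months 19+ at r₁ = 20.8%/12 = 0.0173333.
After month 18: iterate B ← B·(1+r₀) − £242.00 for 18 months → £5,809.33.
Then at r₁ with £242.00/mo: n₂ = −ln(1 − r₁·B/P)/ln(1+r₁) ≈ 31.31 → 32 more payments.

50 payments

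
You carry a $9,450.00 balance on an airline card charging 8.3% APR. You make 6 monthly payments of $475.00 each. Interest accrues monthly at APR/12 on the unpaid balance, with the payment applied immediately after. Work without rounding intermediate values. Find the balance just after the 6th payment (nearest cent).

Monthly rate r = 8.3%/12 = 0.691667% = 0.00691667.
Each month: B ← B·(1+r) − $475.00.
Month 1: interest $65.36; balance after payment $9,040.36.
Month 2: interest $62.53; balance after payment $8,627.89.
Month 3: interest $59.68; balance after payment $8,212.57.
Month 4: interest $56.80; balance after payment $7,794.37.
Month 5: interest $53.91; balance after payment $7,373.28.
Month 6: interest $51.00; balance after payment $6,949.28.

$6,949.28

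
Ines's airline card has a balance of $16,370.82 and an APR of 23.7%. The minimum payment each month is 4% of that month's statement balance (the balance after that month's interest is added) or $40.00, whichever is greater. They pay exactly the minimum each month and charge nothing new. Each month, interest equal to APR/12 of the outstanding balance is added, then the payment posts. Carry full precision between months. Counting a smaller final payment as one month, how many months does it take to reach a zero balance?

Monthly rate r = 23.7%/12 = 1.975% = 0.01975.
While 4% of the post-interest balance exceeds $40.00, each month B ← (B·(1+r))·(1 − 0.04), i.e. B shrinks by the factor (1+r)·0.96 = 0.97896.
This holds for months 1–133. Entering month 134 the balance is $967.85; 4% of the post-interest balance is now below $40.00, so the flat $40.00 minimum applies from here.
From month 134 a fixed $40.00 at rate r clears $967.85 in 34 more payments. Total: 133 + 34 = 167 months.

167 months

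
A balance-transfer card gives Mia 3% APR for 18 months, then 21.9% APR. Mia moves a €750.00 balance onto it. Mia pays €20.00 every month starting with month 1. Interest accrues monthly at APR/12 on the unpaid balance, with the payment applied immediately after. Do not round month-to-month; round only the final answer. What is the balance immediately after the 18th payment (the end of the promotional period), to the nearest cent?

Promo months 1–18 at r₀ = 3%/12 = 0.0025; months 19+ at r₁ = 21.9%/12 = 0.01825.
After month 18: iterate B ← B·(1+r₀) − €20.00 for 18 months → €416.72.

€416.72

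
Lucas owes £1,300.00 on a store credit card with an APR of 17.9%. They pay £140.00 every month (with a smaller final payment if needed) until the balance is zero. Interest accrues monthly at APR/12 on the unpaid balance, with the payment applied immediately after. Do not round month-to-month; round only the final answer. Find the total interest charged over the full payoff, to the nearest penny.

Monthly rate r = 17.9%/12 = 1.49167% = 0.0149167.
Payoff takes n = ⌈−ln(1 − rB₀/P)/ln(1+r)⌉ = ⌈10.069⌉ = 11 payments; the last is £9.80.
Total paid = 10·£140.00 + £9.80 = £1,409.80.
Total interest = total paid − principal = £1,409.80 − £1,300.00 = £109.80.

£109.80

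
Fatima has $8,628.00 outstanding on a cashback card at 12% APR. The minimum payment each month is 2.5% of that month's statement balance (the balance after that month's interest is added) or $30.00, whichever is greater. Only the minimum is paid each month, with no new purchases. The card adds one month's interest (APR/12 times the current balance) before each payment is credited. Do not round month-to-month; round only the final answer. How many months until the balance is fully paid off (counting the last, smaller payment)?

180 months

Monthly rate r = 12%/12 = 1% = 0.01.
While 2.5% of the post-interest balance exceeds $30.00, each month B ← (B·(1+r))·(1 − 0.025), i.e. B shrinks by the factor (1+r)·0.975 = 0.98475.
This holds for months 1–130. Entering month 131 the balance is $1,170.28; 2.5% of the post-interest balance is now below $30.00, so the flat $30.00 minimum applies from here.
From month 131 a fixed $30.00 at rate r clears $1,170.28 in 50 more payments. Total: 130 + 50 = 180 months.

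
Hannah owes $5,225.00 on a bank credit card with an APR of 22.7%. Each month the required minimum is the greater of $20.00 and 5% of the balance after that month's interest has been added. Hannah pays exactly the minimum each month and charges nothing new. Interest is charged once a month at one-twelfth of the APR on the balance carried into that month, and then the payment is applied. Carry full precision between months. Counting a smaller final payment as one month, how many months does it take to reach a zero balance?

105 months

Monthly rate r = 22.7%/12 = 1.89167% = 0.0189167.
While 5% of the post-interest balance exceeds $20.00, each month B ← (B·(1+r))·(1 − 0.05), i.e. B shrinks by the factor (1+r)·0.95 = 0.96797.
This holds for months 1–80. Entering month 81 the balance is $386.43; 5% of the post-interest balance is now below $20.00, so the flat $20.00 minimum applies from here.
From month 81 a fixed $20.00 at rate r clears $386.43 in 25 more payments. Total: 80 + 25 = 105 months.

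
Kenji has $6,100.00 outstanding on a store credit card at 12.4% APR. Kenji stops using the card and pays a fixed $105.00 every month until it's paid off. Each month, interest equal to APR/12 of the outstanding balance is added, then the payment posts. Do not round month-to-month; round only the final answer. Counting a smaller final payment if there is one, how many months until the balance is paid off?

90 months

Monthly rate r = 12.4%/12 = 1.03333% = 0.0103333.
Recurrence: B ← B·(1+r) − $105.00.
Month 1: interest $63.03; balance after payment $6,058.03.
Month 2: interest $62.60; balance after payment $6,015.63.
Closed form: n = −ln(1 − rB₀/P)/ln(1+r) = −ln(0.39968)/ln(1.01033) ≈ 89.208, so the balance reaches zero during payment 90.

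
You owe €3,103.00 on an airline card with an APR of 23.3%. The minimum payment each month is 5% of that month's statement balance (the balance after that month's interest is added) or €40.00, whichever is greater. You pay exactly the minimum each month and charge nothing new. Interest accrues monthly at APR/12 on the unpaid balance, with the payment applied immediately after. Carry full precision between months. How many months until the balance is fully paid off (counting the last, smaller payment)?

Monthly rate r = 23.3%/12 = 1.94167% = 0.0194167.
While 5% of the post-interest balance exceeds €40.00, each month B ← (B·(1+r))·(1 − 0.05), i.e. B shrinks by the factor (1+r)·0.95 = 0.96845.
This holds for months 1–43. Entering month 44 the balance is €781.67; 5% of the post-interest balance is now below €40.00, so the flat €40.00 minimum applies from here.
From month 44 a fixed €40.00 at rate r clears €781.67 in 25 more payments. Total: 43 + 25 = 68 months.

68 months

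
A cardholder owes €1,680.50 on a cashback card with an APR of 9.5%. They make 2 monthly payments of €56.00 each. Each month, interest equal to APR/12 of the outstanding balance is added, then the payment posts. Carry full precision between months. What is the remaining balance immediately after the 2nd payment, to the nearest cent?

Monthly rate r = 9.5%/12 = 0.791667% = 0.00791667.
Each month: B ← B·(1+r) − €56.00.
Month 1: interest €13.30; balance after payment €1,637.80.
Month 2: interest €12.97; balance after payment €1,594.77.

€1,594.77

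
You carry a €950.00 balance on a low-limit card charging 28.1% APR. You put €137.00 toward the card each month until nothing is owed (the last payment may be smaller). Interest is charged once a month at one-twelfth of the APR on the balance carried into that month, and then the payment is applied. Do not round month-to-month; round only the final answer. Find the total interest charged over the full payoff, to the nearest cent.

Monthly rate r = 28.1%/12 = 2.34167% = 0.0234167.
Payoff takes n = ⌈−ln(1 − rB₀/P)/ln(1+r)⌉ = ⌈7.655⌉ = 8 payments; the last is €90.10.
Total paid = 7·€137.00 + €90.10 = €1,049.10.
Total interest = total paid − principal = €1,049.10 − €950.00 = €99.10.

€99.10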